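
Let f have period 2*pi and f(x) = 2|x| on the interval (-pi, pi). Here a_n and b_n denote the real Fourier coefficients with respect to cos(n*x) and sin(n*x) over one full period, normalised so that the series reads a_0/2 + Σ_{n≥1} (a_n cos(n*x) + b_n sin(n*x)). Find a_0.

2*pi

a_0 = 1/pi ∫_{-pi}^{pi} f(x) dx = 1/pi · (2*pi**2) = 2*pi.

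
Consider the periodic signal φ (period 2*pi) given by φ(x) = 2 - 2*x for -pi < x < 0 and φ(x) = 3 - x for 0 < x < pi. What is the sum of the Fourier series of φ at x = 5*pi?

pi/2 + 5/2

x = 5*pi differs from x = pi by 2 full period(s), and the series is 2*pi-periodic.
At x = pi the one-sided limits are φ(pi^-) = 3 - pi and φ(pi^+) = 2 + 2*pi.
By Dirichlet's theorem the series converges to their average, [(3 - pi) + (2 + 2*pi)]/2 = pi/2 + 5/2.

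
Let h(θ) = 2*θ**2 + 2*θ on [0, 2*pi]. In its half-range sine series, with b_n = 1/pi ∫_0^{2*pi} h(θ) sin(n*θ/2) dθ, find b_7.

b_7 = 1/pi ∫_0^{2*pi} (2*θ**2 + 2*θ) sin(7*θ/2) dθ.
Integrating by parts twice (tabular method), an antiderivative of (2*θ**2 + 2*θ) sin(7*θ/2) is -4*θ**2*cos(7*θ/2)/7 + 16*θ*sin(7*θ/2)/49 - 4*θ*cos(7*θ/2)/7 + 8*sin(7*θ/2)/49 + 32*cos(7*θ/2)/343; evaluating from 0 to 2*pi: ∫_{0}^{2*pi} (2*θ**2 + 2*θ) sin(7*θ/2) dθ = (-32/343 + 8*pi/7 + 16*pi**2/7) - (32/343) = -64/343 + 8*pi/7 + 16*pi**2/7.
Hence b_7 = (1/pi)·(-64/343 + 8*pi/7 + 16*pi**2/7) = 8*(-8 + 49*pi + 98*pi**2)/(343*pi).

8*(-8 + 49*pi + 98*pi**2)/(343*pi)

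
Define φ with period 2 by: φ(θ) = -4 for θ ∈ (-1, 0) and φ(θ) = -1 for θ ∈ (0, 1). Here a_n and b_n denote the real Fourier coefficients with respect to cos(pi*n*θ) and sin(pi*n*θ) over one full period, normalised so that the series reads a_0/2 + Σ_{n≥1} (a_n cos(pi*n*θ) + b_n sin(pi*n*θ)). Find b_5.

b_5 = ∫_{-1}^{1} φ(θ) sin(5*pi*θ) dθ.
Split the integral at the breakpoints.
Directly, an antiderivative of (-4) sin(5*pi*θ) is 4*cos(5*pi*θ)/(5*pi); evaluating from -1 to 0: ∫_{-1}^{0} (-4) sin(5*pi*θ) dθ = (4/(5*pi)) - (-4/(5*pi)) = 8/(5*pi).
Directly, an antiderivative of (-1) sin(5*pi*θ) is cos(5*pi*θ)/(5*pi); evaluating from 0 to 1: ∫_{0}^{1} (-1) sin(5*pi*θ) dθ = (-1/(5*pi)) - (1/(5*pi)) = -2/(5*pi).
Summing the pieces gives b_5 = 6/(5*pi).

6/(5*pi)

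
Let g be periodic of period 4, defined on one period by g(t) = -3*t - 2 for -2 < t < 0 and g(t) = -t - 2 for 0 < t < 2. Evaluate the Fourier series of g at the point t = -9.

t = -9 differs from t = -1 by -2 full period(s), and the series is 4-periodic.
g is continuous at t = -1 with value 1, so the series converges to 1 there.

1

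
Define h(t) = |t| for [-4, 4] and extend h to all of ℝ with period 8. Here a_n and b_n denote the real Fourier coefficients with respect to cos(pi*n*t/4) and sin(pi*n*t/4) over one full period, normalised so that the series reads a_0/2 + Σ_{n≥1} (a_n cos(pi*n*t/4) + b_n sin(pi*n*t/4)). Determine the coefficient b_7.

b_7 = 1/4 ∫_{-4}^{4} h(t) sin(7*pi*t/4) dt.
h is even and sin(7*pi*t/4) is odd, so the integrand is odd over a symmetric interval and the integral vanishes.

0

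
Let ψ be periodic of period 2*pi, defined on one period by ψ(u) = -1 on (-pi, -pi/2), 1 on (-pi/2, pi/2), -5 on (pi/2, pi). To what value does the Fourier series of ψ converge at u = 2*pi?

1

u = 2*pi differs from u = 0 by 1 full period(s), and the series is 2*pi-periodic.
ψ is continuous at u = 0 with value 1, so the series converges to 1 there.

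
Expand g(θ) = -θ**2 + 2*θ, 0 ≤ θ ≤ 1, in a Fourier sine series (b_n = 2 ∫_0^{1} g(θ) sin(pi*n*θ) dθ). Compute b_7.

2*(4 + 49*pi**2)/(343*pi**3)

b_7 = 2 ∫_0^{1} (-θ**2 + 2*θ) sin(7*pi*θ) dθ.
Integrating by parts twice (tabular method), an antiderivative of (-θ**2 + 2*θ) sin(7*pi*θ) is θ**2*cos(7*pi*θ)/(7*pi) - 2*θ*sin(7*pi*θ)/(49*pi**2) - 2*θ*cos(7*pi*θ)/(7*pi) + 2*sin(7*pi*θ)/(49*pi**2) - 2*cos(7*pi*θ)/(343*pi**3); evaluating from 0 to 1: ∫_{0}^{1} (-θ**2 + 2*θ) sin(7*pi*θ) dθ = ((2 + 49*pi**2)/(343*pi**3)) - (-2/(343*pi**3)) = (4 + 49*pi**2)/(343*pi**3).
Hence b_7 = 2·((4 + 49*pi**2)/(343*pi**3)) = 2*(4 + 49*pi**2)/(343*pi**3).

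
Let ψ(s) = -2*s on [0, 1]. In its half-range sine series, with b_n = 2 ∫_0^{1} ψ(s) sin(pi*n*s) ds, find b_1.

b_1 = 2 ∫_0^{1} (-2*s) sin(pi*s) ds.
Integrating by parts (boundary term plus one more integral), an antiderivative of (-2*s) sin(pi*s) is 2*s*cos(pi*s)/pi - 2*sin(pi*s)/pi**2; evaluating from 0 to 1: ∫_{0}^{1} (-2*s) sin(pi*s) ds = (-2/pi) - (0) = -2/pi.
Hence b_1 = 2·(-2/pi) = -4/pi.

-4/pi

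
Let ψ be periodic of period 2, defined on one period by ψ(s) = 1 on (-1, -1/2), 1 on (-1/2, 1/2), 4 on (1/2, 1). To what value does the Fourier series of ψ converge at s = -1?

5/2

s = -1 differs from s = 1 by -1 full period(s), and the series is 2-periodic.
At s = 1 the one-sided limits are ψ(1^-) = 4 and ψ(1^+) = 1.
By Dirichlet's theorem the series converges to their average, [(4) + (1)]/2 = 5/2.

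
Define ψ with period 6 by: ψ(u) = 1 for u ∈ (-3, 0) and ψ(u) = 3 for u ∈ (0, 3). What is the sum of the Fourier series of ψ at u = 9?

u = 9 differs from u = 3 by 1 full period(s), and the series is 6-periodic.
At u = 3 the one-sided limits are ψ(3^-) = 3 and ψ(3^+) = 1.
By Dirichlet's theorem the series converges to their average, [(3) + (1)]/2 = 2.

2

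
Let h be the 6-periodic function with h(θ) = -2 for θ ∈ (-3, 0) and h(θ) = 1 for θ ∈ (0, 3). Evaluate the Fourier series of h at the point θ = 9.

θ = 9 differs from θ = -3 by 2 full period(s), and the series is 6-periodic.
At θ = -3 the one-sided limits are h(-3^-) = 1 and h(-3^+) = -2.
By Dirichlet's theorem the series converges to their average, [(1) + (-2)]/2 = -1/2.

-1/2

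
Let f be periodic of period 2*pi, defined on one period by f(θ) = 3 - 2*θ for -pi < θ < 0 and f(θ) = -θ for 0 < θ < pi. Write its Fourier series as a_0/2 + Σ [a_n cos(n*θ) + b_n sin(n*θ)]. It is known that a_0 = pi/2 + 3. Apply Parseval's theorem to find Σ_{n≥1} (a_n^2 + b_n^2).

9/2 + 9*pi/2 + 37*pi**2/24

Parseval: a_0^2/2 + Σ_{n≥1} (a_n^2+b_n^2) = 1/pi ∫_{-pi}^{pi} f(θ)^2 dθ = 9 + 5*pi**2/3 + 6*pi.
Subtract a_0^2/2 = (pi + 6)**2/8: Σ (a_n^2+b_n^2) = 9/2 + 9*pi/2 + 37*pi**2/24.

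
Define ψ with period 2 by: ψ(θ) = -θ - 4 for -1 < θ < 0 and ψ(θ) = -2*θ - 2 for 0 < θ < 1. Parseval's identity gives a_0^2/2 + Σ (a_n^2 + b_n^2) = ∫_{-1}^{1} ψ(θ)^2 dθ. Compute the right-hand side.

65/3

∫_{-1}^{1} ψ(θ)^2 dθ = 65/3.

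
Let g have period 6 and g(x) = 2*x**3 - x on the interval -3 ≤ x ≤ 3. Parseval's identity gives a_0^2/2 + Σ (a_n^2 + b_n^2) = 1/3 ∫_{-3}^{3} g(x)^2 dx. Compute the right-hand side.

24834/35

1/3 ∫_{-3}^{3} g(x)^2 dx = 1/3 · (74502/35) = 24834/35.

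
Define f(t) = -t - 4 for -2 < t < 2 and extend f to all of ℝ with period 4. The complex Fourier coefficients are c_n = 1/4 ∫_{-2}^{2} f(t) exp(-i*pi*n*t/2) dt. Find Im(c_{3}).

Since f is real-valued, Im(c_{3}) = -1/4 ∫_{-2}^{2} f(t) sin(3*pi*t/2) dt = -b_{3}/2.
Integrating by parts (boundary term plus one more integral), an antiderivative of (-t - 4) sin(3*pi*t/2) is 2*t*cos(3*pi*t/2)/(3*pi) - 4*sin(3*pi*t/2)/(9*pi**2) + 8*cos(3*pi*t/2)/(3*pi); evaluating from -2 to 2: ∫_{-2}^{2} (-t - 4) sin(3*pi*t/2) dt = (-4/pi) - (-4/(3*pi)) = -8/(3*pi).
Hence Im(c_{3}) = (-1/4)·(-8/(3*pi)) = 2/(3*pi).

2/(3*pi)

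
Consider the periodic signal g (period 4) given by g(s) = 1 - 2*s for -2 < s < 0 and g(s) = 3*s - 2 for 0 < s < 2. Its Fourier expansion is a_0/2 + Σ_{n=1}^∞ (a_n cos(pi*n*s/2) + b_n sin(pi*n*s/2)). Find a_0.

4

a_0 = 1/2 ∫_{-2}^{2} g(s) ds = 1/2 · (8) = 4.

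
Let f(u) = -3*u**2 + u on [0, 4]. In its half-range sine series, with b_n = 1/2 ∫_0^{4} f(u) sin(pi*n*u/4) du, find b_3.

8*(16 - 33*pi**2)/(9*pi**3)

b_3 = 1/2 ∫_0^{4} (-3*u**2 + u) sin(3*pi*u/4) du.
Integrating by parts twice (tabular method), an antiderivative of (-3*u**2 + u) sin(3*pi*u/4) is 4*u**2*cos(3*pi*u/4)/pi - 32*u*sin(3*pi*u/4)/(3*pi**2) - 4*u*cos(3*pi*u/4)/(3*pi) + 16*sin(3*pi*u/4)/(9*pi**2) - 128*cos(3*pi*u/4)/(9*pi**3); evaluating from 0 to 4: ∫_{0}^{4} (-3*u**2 + u) sin(3*pi*u/4) du = (16*(8 - 33*pi**2)/(9*pi**3)) - (-128/(9*pi**3)) = 16*(16 - 33*pi**2)/(9*pi**3).
Hence b_3 = (1/2)·(16*(16 - 33*pi**2)/(9*pi**3)) = 8*(16 - 33*pi**2)/(9*pi**3).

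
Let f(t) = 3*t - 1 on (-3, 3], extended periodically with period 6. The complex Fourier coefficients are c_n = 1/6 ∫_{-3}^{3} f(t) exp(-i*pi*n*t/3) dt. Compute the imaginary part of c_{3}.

-3/pi

Since f is real-valued, Im(c_{3}) = -1/6 ∫_{-3}^{3} f(t) sin(pi*t) dt = -b_{3}/2.
Integrating by parts (boundary term plus one more integral), an antiderivative of (3*t - 1) sin(pi*t) is -3*t*cos(pi*t)/pi + 3*sin(pi*t)/pi**2 + cos(pi*t)/pi; evaluating from -3 to 3: ∫_{-3}^{3} (3*t - 1) sin(pi*t) dt = (8/pi) - (-10/pi) = 18/pi.
Hence Im(c_{3}) = (-1/6)·(18/pi) = -3/pi.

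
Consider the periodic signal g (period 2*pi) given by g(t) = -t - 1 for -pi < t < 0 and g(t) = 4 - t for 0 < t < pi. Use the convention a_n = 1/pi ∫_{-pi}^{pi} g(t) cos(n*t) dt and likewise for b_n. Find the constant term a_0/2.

a_0 = 1/pi ∫_{-pi}^{pi} g(t) dt = 1/pi · (3*pi) = 3.
So the constant term a_0/2 = 3/2.

3/2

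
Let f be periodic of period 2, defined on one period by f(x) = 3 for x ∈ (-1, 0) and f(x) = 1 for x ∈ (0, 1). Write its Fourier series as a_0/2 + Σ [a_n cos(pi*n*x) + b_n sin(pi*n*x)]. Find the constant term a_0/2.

2

a_0 = ∫_{-1}^{1} f(x) dx = 4.
So the constant term a_0/2 = 2.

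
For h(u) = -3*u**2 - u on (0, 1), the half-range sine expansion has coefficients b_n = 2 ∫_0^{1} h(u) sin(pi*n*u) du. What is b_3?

8*(1 - 3*pi**2)/(9*pi**3)

b_3 = 2 ∫_0^{1} (-3*u**2 - u) sin(3*pi*u) du.
Integrating by parts twice (tabular method), an antiderivative of (-3*u**2 - u) sin(3*pi*u) is u**2*cos(3*pi*u)/pi - 2*u*sin(3*pi*u)/(3*pi**2) + u*cos(3*pi*u)/(3*pi) - sin(3*pi*u)/(9*pi**2) - 2*cos(3*pi*u)/(9*pi**3); evaluating from 0 to 1: ∫_{0}^{1} (-3*u**2 - u) sin(3*pi*u) du = (2*(1 - 6*pi**2)/(9*pi**3)) - (-2/(9*pi**3)) = 4*(1 - 3*pi**2)/(9*pi**3).
Hence b_3 = 2·(4*(1 - 3*pi**2)/(9*pi**3)) = 8*(1 - 3*pi**2)/(9*pi**3).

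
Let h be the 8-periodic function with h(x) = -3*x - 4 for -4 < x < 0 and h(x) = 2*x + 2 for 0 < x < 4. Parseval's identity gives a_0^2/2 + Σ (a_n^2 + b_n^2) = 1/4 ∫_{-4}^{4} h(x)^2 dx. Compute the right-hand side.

1/4 ∫_{-4}^{4} h(x)^2 dx = 1/4 · (688/3) = 172/3.

172/3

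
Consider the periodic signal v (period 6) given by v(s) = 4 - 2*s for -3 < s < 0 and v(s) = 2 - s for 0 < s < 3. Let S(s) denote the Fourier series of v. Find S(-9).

s = -9 differs from s = -3 by -1 full period(s), and the series is 6-periodic.
At s = -3 the one-sided limits are v(-3^-) = -1 and v(-3^+) = 10.
By Dirichlet's theorem the series converges to their average, [(-1) + (10)]/2 = 9/2.

9/2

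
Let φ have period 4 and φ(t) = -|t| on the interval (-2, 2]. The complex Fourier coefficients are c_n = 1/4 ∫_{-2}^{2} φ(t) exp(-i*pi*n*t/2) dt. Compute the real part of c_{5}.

4/(25*pi**2)

Since φ is real-valued, Re(c_{5}) = 1/4 ∫_{-2}^{2} φ(t) cos(5*pi*t/2) dt = a_{5}/2.
φ is even and cos(5*pi*t/2) is even, so the integrand is even: ∫_{-2}^{2} φ(t) cos(5*pi*t/2) dt = 2∫_0^{2} φ(t) cos(5*pi*t/2) dt.
Integrating by parts (boundary term plus one more integral), an antiderivative of (-t) cos(5*pi*t/2) is -2*t*sin(5*pi*t/2)/(5*pi) - 4*cos(5*pi*t/2)/(25*pi**2); evaluating from 0 to 2: ∫_{0}^{2} (-t) cos(5*pi*t/2) dt = (4/(25*pi**2)) - (-4/(25*pi**2)) = 8/(25*pi**2).
So ∫_{-2}^{2} φ(t) cos(5*pi*t/2) dt = 16/(25*pi**2).
Hence Re(c_{5}) = (1/4)·(16/(25*pi**2)) = 4/(25*pi**2).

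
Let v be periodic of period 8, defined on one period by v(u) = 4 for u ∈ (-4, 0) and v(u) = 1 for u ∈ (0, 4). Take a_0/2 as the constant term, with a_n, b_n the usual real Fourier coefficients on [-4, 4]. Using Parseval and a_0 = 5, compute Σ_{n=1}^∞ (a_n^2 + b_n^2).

Parseval: a_0^2/2 + Σ_{n≥1} (a_n^2+b_n^2) = 1/4 ∫_{-4}^{4} v(u)^2 du = 17.
Subtract a_0^2/2 = 25/2: Σ (a_n^2+b_n^2) = 9/2.

9/2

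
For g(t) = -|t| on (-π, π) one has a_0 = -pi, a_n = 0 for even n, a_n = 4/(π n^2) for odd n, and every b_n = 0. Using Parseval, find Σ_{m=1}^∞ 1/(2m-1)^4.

Parseval: a_0^2/2 + Σ a_n^2 = (1/π) ∫_{-π}^{π} g(t)^2 dt = 2*pi**2/3.
Subtract a_0^2/2 = pi**2/2: Σ a_n^2 = pi**2/6.
Only odd n contribute, with a_n^2 = 16/(π^2 n^4), so Σ_{m≥1} 1/(2m-1)^4 = π^2·(pi**2/6)/16 = pi**4/96.

pi**4/96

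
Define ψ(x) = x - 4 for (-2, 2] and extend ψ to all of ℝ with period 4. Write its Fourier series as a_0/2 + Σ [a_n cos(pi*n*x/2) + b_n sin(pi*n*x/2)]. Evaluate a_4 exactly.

a_4 = 1/2 ∫_{-2}^{2} ψ(x) cos(2*pi*x) dx.
Integrating by parts (boundary term plus one more integral), an antiderivative of (x - 4) cos(2*pi*x) is x*sin(2*pi*x)/(2*pi) - 2*sin(2*pi*x)/pi + cos(2*pi*x)/(4*pi**2); evaluating from -2 to 2: ∫_{-2}^{2} (x - 4) cos(2*pi*x) dx = (1/(4*pi**2)) - (1/(4*pi**2)) = 0.
Hence a_4 = (1/2)·(0) = 0.

0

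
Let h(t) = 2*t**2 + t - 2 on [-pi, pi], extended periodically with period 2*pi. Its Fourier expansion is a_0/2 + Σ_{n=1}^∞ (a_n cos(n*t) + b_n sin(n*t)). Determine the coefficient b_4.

b_4 = 1/pi ∫_{-pi}^{pi} h(t) sin(4*t) dt.
Integrating by parts twice (tabular method), an antiderivative of (2*t**2 + t - 2) sin(4*t) is -t**2*cos(4*t)/2 + t*sin(4*t)/4 - t*cos(4*t)/4 + sin(4*t)/16 + 9*cos(4*t)/16; evaluating from -pi to pi: ∫_{-pi}^{pi} (2*t**2 + t - 2) sin(4*t) dt = (-pi**2/2 - pi/4 + 9/16) - (-pi**2/2 + 9/16 + pi/4) = -pi/2.
Hence b_4 = (1/pi)·(-pi/2) = -1/2.

-1/2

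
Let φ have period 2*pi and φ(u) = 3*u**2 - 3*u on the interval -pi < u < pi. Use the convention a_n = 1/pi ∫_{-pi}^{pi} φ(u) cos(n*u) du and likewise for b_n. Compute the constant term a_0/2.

pi**2

a_0 = 1/pi ∫_{-pi}^{pi} φ(u) du = 1/pi · (2*pi**3) = 2*pi**2.
So the constant term a_0/2 = pi**2.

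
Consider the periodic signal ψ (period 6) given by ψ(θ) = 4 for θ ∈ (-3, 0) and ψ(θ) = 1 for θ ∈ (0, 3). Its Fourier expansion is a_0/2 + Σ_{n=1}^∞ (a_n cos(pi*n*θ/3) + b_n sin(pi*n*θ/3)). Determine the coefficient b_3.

b_3 = 1/3 ∫_{-3}^{3} ψ(θ) sin(pi*θ) dθ.
Split the integral at the breakpoints.
Directly, an antiderivative of (4) sin(pi*θ) is -4*cos(pi*θ)/pi; evaluating from -3 to 0: ∫_{-3}^{0} (4) sin(pi*θ) dθ = (-4/pi) - (4/pi) = -8/pi.
Directly, an antiderivative of (1) sin(pi*θ) is -cos(pi*θ)/pi; evaluating from 0 to 3: ∫_{0}^{3} (1) sin(pi*θ) dθ = (1/pi) - (-1/pi) = 2/pi.
Summing the pieces and multiplying by (1/3) gives b_3 = -2/pi.

-2/pi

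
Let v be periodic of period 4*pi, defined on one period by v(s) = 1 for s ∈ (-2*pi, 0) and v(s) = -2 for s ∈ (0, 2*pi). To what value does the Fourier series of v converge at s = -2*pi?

At s = -2*pi the one-sided limits are v(-2*pi^-) = -2 and v(-2*pi^+) = 1.
By Dirichlet's theorem the series converges to their average, [(-2) + (1)]/2 = -1/2.

-1/2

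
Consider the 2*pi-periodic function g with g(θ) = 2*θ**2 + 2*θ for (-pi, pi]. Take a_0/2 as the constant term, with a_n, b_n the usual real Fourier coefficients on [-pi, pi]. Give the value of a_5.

-8/25

a_5 = 1/pi ∫_{-pi}^{pi} g(θ) cos(5*θ) dθ.
Integrating by parts twice (tabular method), an antiderivative of (2*θ**2 + 2*θ) cos(5*θ) is 2*θ**2*sin(5*θ)/5 + 2*θ*sin(5*θ)/5 + 4*θ*cos(5*θ)/25 - 4*sin(5*θ)/125 + 2*cos(5*θ)/25; evaluating from -pi to pi: ∫_{-pi}^{pi} (2*θ**2 + 2*θ) cos(5*θ) dθ = (-4*pi/25 - 2/25) - (-2/25 + 4*pi/25) = -8*pi/25.
Hence a_5 = (1/pi)·(-8*pi/25) = -8/25.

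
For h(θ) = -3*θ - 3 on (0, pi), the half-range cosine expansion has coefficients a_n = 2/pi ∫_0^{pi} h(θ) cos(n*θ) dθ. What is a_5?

a_5 = 2/pi ∫_0^{pi} (-3*θ - 3) cos(5*θ) dθ.
Integrating by parts (boundary term plus one more integral), an antiderivative of (-3*θ - 3) cos(5*θ) is -3*θ*sin(5*θ)/5 - 3*sin(5*θ)/5 - 3*cos(5*θ)/25; evaluating from 0 to pi: ∫_{0}^{pi} (-3*θ - 3) cos(5*θ) dθ = (3/25) - (-3/25) = 6/25.
Hence a_5 = (2/pi)·(6/25) = 12/(25*pi).

12/(25*pi)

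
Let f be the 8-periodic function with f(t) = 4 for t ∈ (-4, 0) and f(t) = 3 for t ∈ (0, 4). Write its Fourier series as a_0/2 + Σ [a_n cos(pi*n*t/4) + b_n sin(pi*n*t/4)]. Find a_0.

7

a_0 = 1/4 ∫_{-4}^{4} f(t) dt = 1/4 · (28) = 7.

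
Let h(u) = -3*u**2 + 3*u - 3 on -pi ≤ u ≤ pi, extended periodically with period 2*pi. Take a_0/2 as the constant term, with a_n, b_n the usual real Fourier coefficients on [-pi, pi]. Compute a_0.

a_0 = 1/pi ∫_{-pi}^{pi} h(u) du = 1/pi · (-2*pi*(3 + pi**2)) = -2*pi**2 - 6.

-2*pi**2 - 6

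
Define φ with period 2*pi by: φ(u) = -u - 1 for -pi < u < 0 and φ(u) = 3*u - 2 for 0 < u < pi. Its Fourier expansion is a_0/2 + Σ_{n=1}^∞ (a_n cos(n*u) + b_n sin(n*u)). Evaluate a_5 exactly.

a_5 = 1/pi ∫_{-pi}^{pi} φ(u) cos(5*u) du.
Split the integral at the breakpoints.
Integrating by parts (boundary term plus one more integral), an antiderivative of (-u - 1) cos(5*u) is -u*sin(5*u)/5 - sin(5*u)/5 - cos(5*u)/25; evaluating from -pi to 0: ∫_{-pi}^{0} (-u - 1) cos(5*u) du = (-1/25) - (1/25) = -2/25.
Integrating by parts (boundary term plus one more integral), an antiderivative of (3*u - 2) cos(5*u) is 3*u*sin(5*u)/5 - 2*sin(5*u)/5 + 3*cos(5*u)/25; evaluating from 0 to pi: ∫_{0}^{pi} (3*u - 2) cos(5*u) du = (-3/25) - (3/25) = -6/25.
Summing the pieces and multiplying by (1/pi) gives a_5 = -8/(25*pi).

-8/(25*pi)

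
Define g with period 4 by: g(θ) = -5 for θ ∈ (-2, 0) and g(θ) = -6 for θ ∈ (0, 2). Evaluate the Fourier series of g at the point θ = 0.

-11/2

At θ = 0 the one-sided limits are g(0^-) = -5 and g(0^+) = -6.
By Dirichlet's theorem the series converges to their average, [(-5) + (-6)]/2 = -11/2.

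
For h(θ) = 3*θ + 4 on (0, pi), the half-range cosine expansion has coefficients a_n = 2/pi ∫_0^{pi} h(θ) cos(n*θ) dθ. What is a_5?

a_5 = 2/pi ∫_0^{pi} (3*θ + 4) cos(5*θ) dθ.
Integrating by parts (boundary term plus one more integral), an antiderivative of (3*θ + 4) cos(5*θ) is 3*θ*sin(5*θ)/5 + 4*sin(5*θ)/5 + 3*cos(5*θ)/25; evaluating from 0 to pi: ∫_{0}^{pi} (3*θ + 4) cos(5*θ) dθ = (-3/25) - (3/25) = -6/25.
Hence a_5 = (2/pi)·(-6/25) = -12/(25*pi).

-12/(25*pi)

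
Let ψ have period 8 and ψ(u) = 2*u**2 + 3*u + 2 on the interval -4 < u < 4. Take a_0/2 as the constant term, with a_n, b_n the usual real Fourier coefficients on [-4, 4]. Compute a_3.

a_3 = 1/4 ∫_{-4}^{4} ψ(u) cos(3*pi*u/4) du.
Integrating by parts twice (tabular method), an antiderivative of (2*u**2 + 3*u + 2) cos(3*pi*u/4) is 8*u**2*sin(3*pi*u/4)/(3*pi) + 4*u*sin(3*pi*u/4)/pi + 64*u*cos(3*pi*u/4)/(9*pi**2) - 256*sin(3*pi*u/4)/(27*pi**3) + 8*sin(3*pi*u/4)/(3*pi) + 16*cos(3*pi*u/4)/(3*pi**2); evaluating from -4 to 4: ∫_{-4}^{4} (2*u**2 + 3*u + 2) cos(3*pi*u/4) du = (-304/(9*pi**2)) - (208/(9*pi**2)) = -512/(9*pi**2).
Hence a_3 = (1/4)·(-512/(9*pi**2)) = -128/(9*pi**2).

-128/(9*pi**2)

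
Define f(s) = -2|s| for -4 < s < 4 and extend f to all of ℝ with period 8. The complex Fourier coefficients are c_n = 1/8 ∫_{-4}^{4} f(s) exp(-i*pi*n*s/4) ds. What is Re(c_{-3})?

16/(9*pi**2)

Since f is real-valued, Re(c_{-3}) = 1/8 ∫_{-4}^{4} f(s) cos(-3*pi*s/4) ds = a_{3}/2.
f is even and cos(-3*pi*s/4) is even, so the integrand is even: ∫_{-4}^{4} f(s) cos(-3*pi*s/4) ds = 2∫_0^{4} f(s) cos(-3*pi*s/4) ds.
Integrating by parts (boundary term plus one more integral), an antiderivative of (-2*s) cos(-3*pi*s/4) is -8*s*sin(3*pi*s/4)/(3*pi) - 32*cos(3*pi*s/4)/(9*pi**2); evaluating from 0 to 4: ∫_{0}^{4} (-2*s) cos(-3*pi*s/4) ds = (32/(9*pi**2)) - (-32/(9*pi**2)) = 64/(9*pi**2).
So ∫_{-4}^{4} f(s) cos(-3*pi*s/4) ds = 128/(9*pi**2).
Hence Re(c_{-3}) = (1/8)·(128/(9*pi**2)) = 16/(9*pi**2).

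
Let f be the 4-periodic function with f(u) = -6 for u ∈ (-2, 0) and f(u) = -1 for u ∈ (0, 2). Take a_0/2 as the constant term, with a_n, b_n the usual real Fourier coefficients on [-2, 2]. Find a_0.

a_0 = 1/2 ∫_{-2}^{2} f(u) du = 1/2 · (-14) = -7.

-7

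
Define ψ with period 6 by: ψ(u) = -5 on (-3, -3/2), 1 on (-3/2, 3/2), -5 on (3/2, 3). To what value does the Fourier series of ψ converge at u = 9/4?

-5

ψ is continuous at u = 9/4 with value -5, so the series converges to -5 there.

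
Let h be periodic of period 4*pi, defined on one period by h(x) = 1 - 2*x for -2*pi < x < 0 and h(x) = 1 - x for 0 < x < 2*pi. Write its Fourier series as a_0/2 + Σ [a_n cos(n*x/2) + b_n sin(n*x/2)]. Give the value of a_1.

a_1 = (1/(2*pi)) ∫_{-2*pi}^{2*pi} h(x) cos(x/2) dx.
Split the integral at the breakpoints.
Integrating by parts (boundary term plus one more integral), an antiderivative of (1 - 2*x) cos(x/2) is -4*x*sin(x/2) + 2*sin(x/2) - 8*cos(x/2); evaluating from -2*pi to 0: ∫_{-2*pi}^{0} (1 - 2*x) cos(x/2) dx = (-8) - (8) = -16.
Integrating by parts (boundary term plus one more integral), an antiderivative of (1 - x) cos(x/2) is -2*x*sin(x/2) + 2*sin(x/2) - 4*cos(x/2); evaluating from 0 to 2*pi: ∫_{0}^{2*pi} (1 - x) cos(x/2) dx = (4) - (-4) = 8.
Summing the pieces and multiplying by (1/(2*pi)) gives a_1 = -4/pi.

-4/pi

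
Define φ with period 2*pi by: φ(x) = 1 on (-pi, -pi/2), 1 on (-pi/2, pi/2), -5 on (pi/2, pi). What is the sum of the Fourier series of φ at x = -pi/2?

φ is continuous at x = -pi/2 with value 1, so the series converges to 1 there.

1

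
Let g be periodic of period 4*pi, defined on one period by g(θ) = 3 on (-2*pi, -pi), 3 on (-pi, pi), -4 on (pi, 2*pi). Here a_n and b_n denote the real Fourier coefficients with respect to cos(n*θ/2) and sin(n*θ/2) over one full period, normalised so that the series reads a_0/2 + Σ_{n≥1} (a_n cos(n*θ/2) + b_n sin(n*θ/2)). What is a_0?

5/2

a_0 = (1/(2*pi)) ∫_{-2*pi}^{2*pi} g(θ) dθ = (1/(2*pi)) · (5*pi) = 5/2.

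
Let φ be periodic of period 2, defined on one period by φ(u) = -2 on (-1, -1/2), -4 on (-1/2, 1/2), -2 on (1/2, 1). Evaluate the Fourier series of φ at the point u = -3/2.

u = -3/2 differs from u = 1/2 by -1 full period(s), and the series is 2-periodic.
At u = 1/2 the one-sided limits are φ(1/2^-) = -4 and φ(1/2^+) = -2.
By Dirichlet's theorem the series converges to their average, [(-4) + (-2)]/2 = -3.

-3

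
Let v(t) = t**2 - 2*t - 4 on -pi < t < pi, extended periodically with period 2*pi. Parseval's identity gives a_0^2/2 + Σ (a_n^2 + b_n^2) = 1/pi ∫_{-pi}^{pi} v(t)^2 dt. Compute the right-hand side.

1/pi ∫_{-pi}^{pi} v(t)^2 dt = 1/pi · (2*pi*(-20*pi**2 + 240 + 3*pi**4)/15) = -8*pi**2/3 + 32 + 2*pi**4/5.

-8*pi**2/3 + 32 + 2*pi**4/5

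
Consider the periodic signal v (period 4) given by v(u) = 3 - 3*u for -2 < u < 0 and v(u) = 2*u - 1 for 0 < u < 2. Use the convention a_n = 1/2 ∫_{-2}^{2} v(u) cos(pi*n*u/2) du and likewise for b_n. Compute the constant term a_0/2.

7/2

a_0 = 1/2 ∫_{-2}^{2} v(u) du = 1/2 · (14) = 7.
So the constant term a_0/2 = 7/2.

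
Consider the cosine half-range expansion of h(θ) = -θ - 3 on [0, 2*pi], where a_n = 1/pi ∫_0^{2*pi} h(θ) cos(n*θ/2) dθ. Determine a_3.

8/(9*pi)

a_3 = 1/pi ∫_0^{2*pi} (-θ - 3) cos(3*θ/2) dθ.
Integrating by parts (boundary term plus one more integral), an antiderivative of (-θ - 3) cos(3*θ/2) is -2*θ*sin(3*θ/2)/3 - 2*sin(3*θ/2) - 4*cos(3*θ/2)/9; evaluating from 0 to 2*pi: ∫_{0}^{2*pi} (-θ - 3) cos(3*θ/2) dθ = (4/9) - (-4/9) = 8/9.
Hence a_3 = (1/pi)·(8/9) = 8/(9*pi).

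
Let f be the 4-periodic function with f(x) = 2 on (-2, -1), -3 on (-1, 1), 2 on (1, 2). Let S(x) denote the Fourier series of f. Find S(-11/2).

2

x = -11/2 differs from x = -3/2 by -1 full period(s), and the series is 4-periodic.
f is continuous at x = -3/2 with value 2, so the series converges to 2 there.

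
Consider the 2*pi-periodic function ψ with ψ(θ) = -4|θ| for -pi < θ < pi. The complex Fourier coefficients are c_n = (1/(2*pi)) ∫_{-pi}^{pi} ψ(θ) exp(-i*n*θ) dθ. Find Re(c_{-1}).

8/pi

Since ψ is real-valued, Re(c_{-1}) = (1/(2*pi)) ∫_{-pi}^{pi} ψ(θ) cos(-θ) dθ = a_{1}/2.
ψ is even and cos(-θ) is even, so the integrand is even: ∫_{-pi}^{pi} ψ(θ) cos(-θ) dθ = 2∫_0^{pi} ψ(θ) cos(-θ) dθ.
Integrating by parts (boundary term plus one more integral), an antiderivative of (-4*θ) cos(-θ) is -4*θ*sin(θ) - 4*cos(θ); evaluating from 0 to pi: ∫_{0}^{pi} (-4*θ) cos(-θ) dθ = (4) - (-4) = 8.
So ∫_{-pi}^{pi} ψ(θ) cos(-θ) dθ = 16.
Hence Re(c_{-1}) = (1/(2*pi))·(16) = 8/pi.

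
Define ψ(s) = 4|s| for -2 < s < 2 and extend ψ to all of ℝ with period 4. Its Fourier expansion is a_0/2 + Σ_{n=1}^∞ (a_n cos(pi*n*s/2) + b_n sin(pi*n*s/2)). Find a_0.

a_0 = 1/2 ∫_{-2}^{2} ψ(s) ds = 1/2 · (16) = 8.

8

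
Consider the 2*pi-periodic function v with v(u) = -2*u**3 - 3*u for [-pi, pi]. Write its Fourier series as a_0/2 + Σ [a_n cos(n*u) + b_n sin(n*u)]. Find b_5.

b_5 = 1/pi ∫_{-pi}^{pi} v(u) sin(5*u) du.
v is odd and sin(5*u) is odd, so the integrand is even and b_5 = 2/pi ∫_0^{pi} v(u) sin(5*u) du.
Integrating by parts three times (tabular method), an antiderivative of (-2*u**3 - 3*u) sin(5*u) is 2*u**3*cos(5*u)/5 - 6*u**2*sin(5*u)/25 + 63*u*cos(5*u)/125 - 63*sin(5*u)/625; evaluating from 0 to pi: ∫_{0}^{pi} (-2*u**3 - 3*u) sin(5*u) du = (-pi*(63 + 50*pi**2)/125) - (0) = -pi*(63 + 50*pi**2)/125.
Hence b_5 = (2/pi)·(-pi*(63 + 50*pi**2)/125) = -4*pi**2/5 - 126/125.

-4*pi**2/5 - 126/125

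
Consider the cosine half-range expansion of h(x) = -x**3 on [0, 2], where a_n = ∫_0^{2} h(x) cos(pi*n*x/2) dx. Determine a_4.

a_4 = ∫_0^{2} (-x**3) cos(2*pi*x) dx.
Integrating by parts three times (tabular method), an antiderivative of (-x**3) cos(2*pi*x) is -x**3*sin(2*pi*x)/(2*pi) - 3*x**2*cos(2*pi*x)/(4*pi**2) + 3*x*sin(2*pi*x)/(4*pi**3) + 3*cos(2*pi*x)/(8*pi**4); evaluating from 0 to 2: ∫_{0}^{2} (-x**3) cos(2*pi*x) dx = (3*(1 - 8*pi**2)/(8*pi**4)) - (3/(8*pi**4)) = -3/pi**2.
Hence a_4 = -3/pi**2.

-3/pi**2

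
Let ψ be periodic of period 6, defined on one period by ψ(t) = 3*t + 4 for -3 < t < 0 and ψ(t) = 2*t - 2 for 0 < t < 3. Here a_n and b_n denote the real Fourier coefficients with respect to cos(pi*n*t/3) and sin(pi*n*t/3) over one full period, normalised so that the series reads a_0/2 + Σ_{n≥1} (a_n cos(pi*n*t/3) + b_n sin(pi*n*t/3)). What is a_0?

1/2

a_0 = 1/3 ∫_{-3}^{3} ψ(t) dt = 1/3 · (3/2) = 1/2.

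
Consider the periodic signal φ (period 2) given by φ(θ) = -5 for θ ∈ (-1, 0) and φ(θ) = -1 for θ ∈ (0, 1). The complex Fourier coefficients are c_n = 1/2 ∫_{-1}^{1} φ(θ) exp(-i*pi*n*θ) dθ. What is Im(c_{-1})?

Since φ is real-valued, Im(c_{-1}) = -1/2 ∫_{-1}^{1} φ(θ) sin(-pi*θ) dθ = b_{1}/2.
Split the integral at the breakpoints.
Directly, an antiderivative of (-5) sin(-pi*θ) is -5*cos(pi*θ)/pi; evaluating from -1 to 0: ∫_{-1}^{0} (-5) sin(-pi*θ) dθ = (-5/pi) - (5/pi) = -10/pi.
Directly, an antiderivative of (-1) sin(-pi*θ) is -cos(pi*θ)/pi; evaluating from 0 to 1: ∫_{0}^{1} (-1) sin(-pi*θ) dθ = (1/pi) - (-1/pi) = 2/pi.
So ∫_{-1}^{1} φ(θ) sin(-pi*θ) dθ = -8/pi.
Hence Im(c_{-1}) = (-1/2)·(-8/pi) = 4/pi.

4/pi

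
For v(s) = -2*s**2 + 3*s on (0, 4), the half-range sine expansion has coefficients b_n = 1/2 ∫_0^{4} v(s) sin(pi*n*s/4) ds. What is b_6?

b_6 = 1/2 ∫_0^{4} (-2*s**2 + 3*s) sin(3*pi*s/2) ds.
Integrating by parts twice (tabular method), an antiderivative of (-2*s**2 + 3*s) sin(3*pi*s/2) is 4*s**2*cos(3*pi*s/2)/(3*pi) - 16*s*sin(3*pi*s/2)/(9*pi**2) - 2*s*cos(3*pi*s/2)/pi + 4*sin(3*pi*s/2)/(3*pi**2) - 32*cos(3*pi*s/2)/(27*pi**3); evaluating from 0 to 4: ∫_{0}^{4} (-2*s**2 + 3*s) sin(3*pi*s/2) ds = (8*(-4 + 45*pi**2)/(27*pi**3)) - (-32/(27*pi**3)) = 40/(3*pi).
Hence b_6 = (1/2)·(40/(3*pi)) = 20/(3*pi).

20/(3*pi)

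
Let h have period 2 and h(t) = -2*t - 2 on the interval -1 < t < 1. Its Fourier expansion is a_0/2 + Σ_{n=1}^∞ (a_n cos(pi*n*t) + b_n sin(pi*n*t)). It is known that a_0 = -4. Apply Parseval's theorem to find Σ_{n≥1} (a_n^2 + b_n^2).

8/3

Parseval: a_0^2/2 + Σ_{n≥1} (a_n^2+b_n^2) = ∫_{-1}^{1} h(t)^2 dt = 32/3.
Subtract a_0^2/2 = 8: Σ (a_n^2+b_n^2) = 8/3.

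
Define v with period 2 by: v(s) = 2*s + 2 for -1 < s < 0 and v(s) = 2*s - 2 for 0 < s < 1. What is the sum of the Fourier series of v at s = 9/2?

s = 9/2 differs from s = 1/2 by 2 full period(s), and the series is 2-periodic.
v is continuous at s = 1/2 with value -1, so the series converges to -1 there.

-1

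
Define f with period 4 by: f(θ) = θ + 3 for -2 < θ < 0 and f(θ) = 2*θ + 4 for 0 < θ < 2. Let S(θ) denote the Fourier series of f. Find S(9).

6

θ = 9 differs from θ = 1 by 2 full period(s), and the series is 4-periodic.
f is continuous at θ = 1 with value 6, so the series converges to 6 there.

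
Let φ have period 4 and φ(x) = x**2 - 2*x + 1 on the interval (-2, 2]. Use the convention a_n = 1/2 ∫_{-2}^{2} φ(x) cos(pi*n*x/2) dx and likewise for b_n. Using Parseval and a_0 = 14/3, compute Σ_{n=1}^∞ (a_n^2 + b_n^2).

608/45

Parseval: a_0^2/2 + Σ_{n≥1} (a_n^2+b_n^2) = 1/2 ∫_{-2}^{2} φ(x)^2 dx = 122/5.
Subtract a_0^2/2 = 98/9: Σ (a_n^2+b_n^2) = 608/45.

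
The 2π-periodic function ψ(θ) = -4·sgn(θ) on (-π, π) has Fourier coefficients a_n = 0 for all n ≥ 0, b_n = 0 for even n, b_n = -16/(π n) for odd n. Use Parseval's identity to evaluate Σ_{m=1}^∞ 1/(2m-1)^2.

Parseval: Σ b_n^2 = (1/π) ∫_{-π}^{π} ψ(θ)^2 dθ = 32.
Only odd n contribute, with b_n^2 = 256/(π^2 n^2), so Σ_{m≥1} 1/(2m-1)^2 = π^2·(32)/256 = pi**2/8.

pi**2/8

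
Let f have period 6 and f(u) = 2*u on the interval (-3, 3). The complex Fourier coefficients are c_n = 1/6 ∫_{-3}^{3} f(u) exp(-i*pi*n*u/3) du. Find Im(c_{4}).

3/(2*pi)

Since f is real-valued, Im(c_{4}) = -1/6 ∫_{-3}^{3} f(u) sin(4*pi*u/3) du = -b_{4}/2.
f is odd and sin(4*pi*u/3) is odd, so the integrand is even: ∫_{-3}^{3} f(u) sin(4*pi*u/3) du = 2∫_0^{3} f(u) sin(4*pi*u/3) du.
Integrating by parts (boundary term plus one more integral), an antiderivative of (2*u) sin(4*pi*u/3) is -3*u*cos(4*pi*u/3)/(2*pi) + 9*sin(4*pi*u/3)/(8*pi**2); evaluating from 0 to 3: ∫_{0}^{3} (2*u) sin(4*pi*u/3) du = (-9/(2*pi)) - (0) = -9/(2*pi).
So ∫_{-3}^{3} f(u) sin(4*pi*u/3) du = -9/pi.
Hence Im(c_{4}) = (-1/6)·(-9/pi) = 3/(2*pi).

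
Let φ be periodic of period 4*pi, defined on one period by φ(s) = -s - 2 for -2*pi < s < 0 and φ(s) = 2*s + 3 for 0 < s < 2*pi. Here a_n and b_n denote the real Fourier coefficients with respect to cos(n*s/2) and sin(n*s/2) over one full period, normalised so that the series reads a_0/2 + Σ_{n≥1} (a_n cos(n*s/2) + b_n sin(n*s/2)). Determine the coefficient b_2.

b_2 = (1/(2*pi)) ∫_{-2*pi}^{2*pi} φ(s) sin(s) ds.
Split the integral at the breakpoints.
Integrating by parts (boundary term plus one more integral), an antiderivative of (-s - 2) sin(s) is s*cos(s) - sin(s) + 2*cos(s); evaluating from -2*pi to 0: ∫_{-2*pi}^{0} (-s - 2) sin(s) ds = (2) - (2 - 2*pi) = 2*pi.
Integrating by parts (boundary term plus one more integral), an antiderivative of (2*s + 3) sin(s) is -2*s*cos(s) + 2*sin(s) - 3*cos(s); evaluating from 0 to 2*pi: ∫_{0}^{2*pi} (2*s + 3) sin(s) ds = (-4*pi - 3) - (-3) = -4*pi.
Summing the pieces and multiplying by (1/(2*pi)) gives b_2 = -1.

-1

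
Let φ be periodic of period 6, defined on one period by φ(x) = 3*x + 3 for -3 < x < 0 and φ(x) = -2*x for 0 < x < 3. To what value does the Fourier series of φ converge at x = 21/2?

x = 21/2 differs from x = -3/2 by 2 full period(s), and the series is 6-periodic.
φ is continuous at x = -3/2 with value -3/2, so the series converges to -3/2 there.

-3/2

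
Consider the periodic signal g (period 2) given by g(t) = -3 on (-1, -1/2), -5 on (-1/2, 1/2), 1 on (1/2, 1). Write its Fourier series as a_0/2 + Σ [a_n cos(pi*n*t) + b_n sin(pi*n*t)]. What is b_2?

-4/pi

b_2 = ∫_{-1}^{1} g(t) sin(2*pi*t) dt.
Split the integral at the breakpoints.
Directly, an antiderivative of (-3) sin(2*pi*t) is 3*cos(2*pi*t)/(2*pi); evaluating from -1 to -1/2: ∫_{-1}^{-1/2} (-3) sin(2*pi*t) dt = (-3/(2*pi)) - (3/(2*pi)) = -3/pi.
Directly, an antiderivative of (-5) sin(2*pi*t) is 5*cos(2*pi*t)/(2*pi); evaluating from -1/2 to 1/2: ∫_{-1/2}^{1/2} (-5) sin(2*pi*t) dt = (-5/(2*pi)) - (-5/(2*pi)) = 0.
Directly, an antiderivative of (1) sin(2*pi*t) is -cos(2*pi*t)/(2*pi); evaluating from 1/2 to 1: ∫_{1/2}^{1} (1) sin(2*pi*t) dt = (-1/(2*pi)) - (1/(2*pi)) = -1/pi.
Summing the pieces gives b_2 = -4/pi.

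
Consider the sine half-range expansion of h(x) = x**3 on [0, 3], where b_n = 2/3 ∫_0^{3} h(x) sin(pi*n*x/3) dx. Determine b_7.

54*(-6 + 49*pi**2)/(343*pi**3)

b_7 = 2/3 ∫_0^{3} (x**3) sin(7*pi*x/3) dx.
Integrating by parts three times (tabular method), an antiderivative of (x**3) sin(7*pi*x/3) is -3*x**3*cos(7*pi*x/3)/(7*pi) + 27*x**2*sin(7*pi*x/3)/(49*pi**2) + 162*x*cos(7*pi*x/3)/(343*pi**3) - 486*sin(7*pi*x/3)/(2401*pi**4); evaluating from 0 to 3: ∫_{0}^{3} (x**3) sin(7*pi*x/3) dx = (81*(-6 + 49*pi**2)/(343*pi**3)) - (0) = 81*(-6 + 49*pi**2)/(343*pi**3).
Hence b_7 = (2/3)·(81*(-6 + 49*pi**2)/(343*pi**3)) = 54*(-6 + 49*pi**2)/(343*pi**3).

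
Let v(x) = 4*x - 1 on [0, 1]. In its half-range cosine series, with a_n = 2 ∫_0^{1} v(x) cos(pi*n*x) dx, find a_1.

a_1 = 2 ∫_0^{1} (4*x - 1) cos(pi*x) dx.
Integrating by parts (boundary term plus one more integral), an antiderivative of (4*x - 1) cos(pi*x) is 4*x*sin(pi*x)/pi - sin(pi*x)/pi + 4*cos(pi*x)/pi**2; evaluating from 0 to 1: ∫_{0}^{1} (4*x - 1) cos(pi*x) dx = (-4/pi**2) - (4/pi**2) = -8/pi**2.
Hence a_1 = 2·(-8/pi**2) = -16/pi**2.

-16/pi**2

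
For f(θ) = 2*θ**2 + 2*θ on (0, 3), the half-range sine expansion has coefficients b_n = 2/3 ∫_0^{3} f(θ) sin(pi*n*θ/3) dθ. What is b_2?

b_2 = 2/3 ∫_0^{3} (2*θ**2 + 2*θ) sin(2*pi*θ/3) dθ.
Integrating by parts twice (tabular method), an antiderivative of (2*θ**2 + 2*θ) sin(2*pi*θ/3) is -3*θ**2*cos(2*pi*θ/3)/pi + 9*θ*sin(2*pi*θ/3)/pi**2 - 3*θ*cos(2*pi*θ/3)/pi + 9*sin(2*pi*θ/3)/(2*pi**2) + 27*cos(2*pi*θ/3)/(2*pi**3); evaluating from 0 to 3: ∫_{0}^{3} (2*θ**2 + 2*θ) sin(2*pi*θ/3) dθ = (-36/pi + 27/(2*pi**3)) - (27/(2*pi**3)) = -36/pi.
Hence b_2 = (2/3)·(-36/pi) = -24/pi.

-24/pi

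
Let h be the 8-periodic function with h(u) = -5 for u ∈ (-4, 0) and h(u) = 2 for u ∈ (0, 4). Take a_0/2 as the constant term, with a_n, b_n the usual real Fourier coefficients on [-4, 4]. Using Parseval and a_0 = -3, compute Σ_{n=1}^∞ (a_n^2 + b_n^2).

49/2

Parseval: a_0^2/2 + Σ_{n≥1} (a_n^2+b_n^2) = 1/4 ∫_{-4}^{4} h(u)^2 du = 29.
Subtract a_0^2/2 = 9/2: Σ (a_n^2+b_n^2) = 49/2.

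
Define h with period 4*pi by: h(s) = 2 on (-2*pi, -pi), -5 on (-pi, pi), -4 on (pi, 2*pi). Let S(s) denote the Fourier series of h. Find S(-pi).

At s = -pi the one-sided limits are h(-pi^-) = 2 and h(-pi^+) = -5.
By Dirichlet's theorem the series converges to their average, [(2) + (-5)]/2 = -3/2.

-3/2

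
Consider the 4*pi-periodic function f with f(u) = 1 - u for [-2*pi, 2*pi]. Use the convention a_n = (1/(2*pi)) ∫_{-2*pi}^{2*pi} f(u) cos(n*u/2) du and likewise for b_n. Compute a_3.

0

a_3 = (1/(2*pi)) ∫_{-2*pi}^{2*pi} f(u) cos(3*u/2) du.
Integrating by parts (boundary term plus one more integral), an antiderivative of (1 - u) cos(3*u/2) is -2*u*sin(3*u/2)/3 + 2*sin(3*u/2)/3 - 4*cos(3*u/2)/9; evaluating from -2*pi to 2*pi: ∫_{-2*pi}^{2*pi} (1 - u) cos(3*u/2) du = (4/9) - (4/9) = 0.
Hence a_3 = (1/(2*pi))·(0) = 0.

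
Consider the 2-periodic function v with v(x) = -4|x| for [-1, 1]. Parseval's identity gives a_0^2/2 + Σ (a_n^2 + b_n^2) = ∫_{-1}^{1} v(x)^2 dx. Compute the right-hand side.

∫_{-1}^{1} v(x)^2 dx = 32/3.

32/3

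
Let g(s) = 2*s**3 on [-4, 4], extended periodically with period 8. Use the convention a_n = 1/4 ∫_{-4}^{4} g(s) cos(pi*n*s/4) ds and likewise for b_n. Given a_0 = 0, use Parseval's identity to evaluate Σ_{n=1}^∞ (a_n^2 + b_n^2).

32768/7

Parseval: a_0^2/2 + Σ_{n≥1} (a_n^2+b_n^2) = 1/4 ∫_{-4}^{4} g(s)^2 ds = 32768/7.
Subtract a_0^2/2 = 0: Σ (a_n^2+b_n^2) = 32768/7.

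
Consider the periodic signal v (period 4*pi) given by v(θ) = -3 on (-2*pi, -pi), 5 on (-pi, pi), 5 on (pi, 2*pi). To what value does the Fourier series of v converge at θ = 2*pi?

1

At θ = 2*pi the one-sided limits are v(2*pi^-) = 5 and v(2*pi^+) = -3.
By Dirichlet's theorem the series converges to their average, [(5) + (-3)]/2 = 1.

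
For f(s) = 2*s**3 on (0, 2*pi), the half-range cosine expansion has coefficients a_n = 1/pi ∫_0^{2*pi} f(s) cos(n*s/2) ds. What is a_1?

a_1 = 1/pi ∫_0^{2*pi} (2*s**3) cos(s/2) ds.
Integrating by parts three times (tabular method), an antiderivative of (2*s**3) cos(s/2) is 4*s**3*sin(s/2) + 24*s**2*cos(s/2) - 96*s*sin(s/2) - 192*cos(s/2); evaluating from 0 to 2*pi: ∫_{0}^{2*pi} (2*s**3) cos(s/2) ds = (192 - 96*pi**2) - (-192) = 384 - 96*pi**2.
Hence a_1 = (1/pi)·(384 - 96*pi**2) = -96*pi + 384/pi.

-96*pi + 384/pi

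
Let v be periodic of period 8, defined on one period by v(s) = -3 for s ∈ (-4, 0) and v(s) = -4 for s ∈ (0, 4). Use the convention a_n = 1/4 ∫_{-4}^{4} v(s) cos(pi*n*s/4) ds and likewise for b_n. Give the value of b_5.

b_5 = 1/4 ∫_{-4}^{4} v(s) sin(5*pi*s/4) ds.
Split the integral at the breakpoints.
Directly, an antiderivative of (-3) sin(5*pi*s/4) is 12*cos(5*pi*s/4)/(5*pi); evaluating from -4 to 0: ∫_{-4}^{0} (-3) sin(5*pi*s/4) ds = (12/(5*pi)) - (-12/(5*pi)) = 24/(5*pi).
Directly, an antiderivative of (-4) sin(5*pi*s/4) is 16*cos(5*pi*s/4)/(5*pi); evaluating from 0 to 4: ∫_{0}^{4} (-4) sin(5*pi*s/4) ds = (-16/(5*pi)) - (16/(5*pi)) = -32/(5*pi).
Summing the pieces and multiplying by (1/4) gives b_5 = -2/(5*pi).

-2/(5*pi)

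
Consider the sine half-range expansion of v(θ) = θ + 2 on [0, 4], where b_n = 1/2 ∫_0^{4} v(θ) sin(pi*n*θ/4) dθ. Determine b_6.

-4/(3*pi)

b_6 = 1/2 ∫_0^{4} (θ + 2) sin(3*pi*θ/2) dθ.
Integrating by parts (boundary term plus one more integral), an antiderivative of (θ + 2) sin(3*pi*θ/2) is -2*θ*cos(3*pi*θ/2)/(3*pi) + 4*sin(3*pi*θ/2)/(9*pi**2) - 4*cos(3*pi*θ/2)/(3*pi); evaluating from 0 to 4: ∫_{0}^{4} (θ + 2) sin(3*pi*θ/2) dθ = (-4/pi) - (-4/(3*pi)) = -8/(3*pi).
Hence b_6 = (1/2)·(-8/(3*pi)) = -4/(3*pi).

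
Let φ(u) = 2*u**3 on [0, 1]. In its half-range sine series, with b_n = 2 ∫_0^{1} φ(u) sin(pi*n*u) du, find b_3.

b_3 = 2 ∫_0^{1} (2*u**3) sin(3*pi*u) du.
Integrating by parts three times (tabular method), an antiderivative of (2*u**3) sin(3*pi*u) is -2*u**3*cos(3*pi*u)/(3*pi) + 2*u**2*sin(3*pi*u)/(3*pi**2) + 4*u*cos(3*pi*u)/(9*pi**3) - 4*sin(3*pi*u)/(27*pi**4); evaluating from 0 to 1: ∫_{0}^{1} (2*u**3) sin(3*pi*u) du = (2*(-2 + 3*pi**2)/(9*pi**3)) - (0) = 2*(-2 + 3*pi**2)/(9*pi**3).
Hence b_3 = 2·(2*(-2 + 3*pi**2)/(9*pi**3)) = 4*(-2 + 3*pi**2)/(9*pi**3).

4*(-2 + 3*pi**2)/(9*pi**3)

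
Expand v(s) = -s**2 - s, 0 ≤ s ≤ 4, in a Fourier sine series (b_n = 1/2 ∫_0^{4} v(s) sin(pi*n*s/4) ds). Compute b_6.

b_6 = 1/2 ∫_0^{4} (-s**2 - s) sin(3*pi*s/2) ds.
Integrating by parts twice (tabular method), an antiderivative of (-s**2 - s) sin(3*pi*s/2) is 2*s**2*cos(3*pi*s/2)/(3*pi) - 8*s*sin(3*pi*s/2)/(9*pi**2) + 2*s*cos(3*pi*s/2)/(3*pi) - 4*sin(3*pi*s/2)/(9*pi**2) - 16*cos(3*pi*s/2)/(27*pi**3); evaluating from 0 to 4: ∫_{0}^{4} (-s**2 - s) sin(3*pi*s/2) ds = (8*(-2 + 45*pi**2)/(27*pi**3)) - (-16/(27*pi**3)) = 40/(3*pi).
Hence b_6 = (1/2)·(40/(3*pi)) = 20/(3*pi).

20/(3*pi)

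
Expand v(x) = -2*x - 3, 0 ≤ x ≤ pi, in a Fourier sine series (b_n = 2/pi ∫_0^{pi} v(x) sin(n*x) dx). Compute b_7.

4*(-pi - 3)/(7*pi)

b_7 = 2/pi ∫_0^{pi} (-2*x - 3) sin(7*x) dx.
Integrating by parts (boundary term plus one more integral), an antiderivative of (-2*x - 3) sin(7*x) is 2*x*cos(7*x)/7 - 2*sin(7*x)/49 + 3*cos(7*x)/7; evaluating from 0 to pi: ∫_{0}^{pi} (-2*x - 3) sin(7*x) dx = (-2*pi/7 - 3/7) - (3/7) = -2*pi/7 - 6/7.
Hence b_7 = (2/pi)·(-2*pi/7 - 6/7) = 4*(-pi - 3)/(7*pi).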